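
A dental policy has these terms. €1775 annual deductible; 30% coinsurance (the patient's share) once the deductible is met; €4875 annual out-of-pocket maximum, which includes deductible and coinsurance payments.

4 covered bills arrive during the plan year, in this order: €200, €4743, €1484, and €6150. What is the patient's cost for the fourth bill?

€1704.40

Bill 1, €200: fully absorbed by the deductible. Patient pays €200; OOP now €200.
Bill 2, €4743: €1575 to deductible, leaving €3168; coinsurance €3168 × 30% = €950.40. Patient pays €2525.40; OOP now €2725.40.
Bill 3, €1484: 30% coinsurance on €1484 = €445.20. Patient pays €445.20; OOP now €3170.60.
Bill 4, €6150: deductible met; 30% of €6150 = €1845. That would push OOP to €5015.60, over the €4875 cap, so patient pays €4875 − €3170.60 = €1704.40.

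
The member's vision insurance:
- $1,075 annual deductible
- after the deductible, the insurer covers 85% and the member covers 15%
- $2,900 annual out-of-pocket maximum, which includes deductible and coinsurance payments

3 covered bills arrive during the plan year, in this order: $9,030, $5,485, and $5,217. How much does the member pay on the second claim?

$631.75

Claim 1 ($9,030): $1,075 finishes the deductible; $7,955 goes to coinsurance; member's 15% is $1,193.25. Cost to member: $2,268.25. OOP to date $2,268.25.
Claim 2 ($5,485): 15% coinsurance on $5,485 = $822.75. That would push OOP to $3,091, over the $2,900 cap, so member pays $2,900 − $2,268.25 = $631.75.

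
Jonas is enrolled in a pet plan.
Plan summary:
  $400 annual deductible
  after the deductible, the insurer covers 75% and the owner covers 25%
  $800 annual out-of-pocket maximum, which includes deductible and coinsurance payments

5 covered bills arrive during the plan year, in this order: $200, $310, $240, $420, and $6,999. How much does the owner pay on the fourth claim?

Claim 1 ($200): all of it applies to the deductible. Cost to owner: $200. OOP to date $200.
Claim 2 ($310): deductible takes $200, $110 remains; coinsurance $110 × 25% = $27.50. Cost to owner: $227.50. OOP to date $427.50.
Claim 3 ($240): deductible already satisfied, so owner's share is 25% × $240 = $60. Owner pays $60; OOP now $487.50.
Claim 4 ($420): deductible already satisfied, so owner's share is 25% × $420 = $105. Owner owes $105 (running OOP $592.50).

$105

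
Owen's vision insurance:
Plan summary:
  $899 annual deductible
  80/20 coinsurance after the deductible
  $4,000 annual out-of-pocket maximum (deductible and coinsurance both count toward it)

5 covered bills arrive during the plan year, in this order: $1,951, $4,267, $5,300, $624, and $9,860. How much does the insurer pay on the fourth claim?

Bill 1, $1,951: $899 finishes the deductible; $1,052 goes to coinsurance; 20% of $1,052 = $210.40. Member pays $1,109.40; OOP now $1,109.40. Insurer: $1,951 − $1,109.40 = $841.60.
Bill 2, $4,267: deductible met; 20% of $4,267 = $853.40. Cost to member: $853.40. OOP to date $1,962.80. Plan pays $4,267 − $853.40 = $3,413.60.
Bill 3, $5,300: 20% coinsurance on $5,300 = $1,060. Member pays $1,060; OOP now $3,022.80. Plan pays $5,300 − $1,060 = $4,240.
Bill 4, $624: 20% coinsurance on $624 = $124.80. Member owes $124.80 (running OOP $3,147.60). Insurer: $624 − $124.80 = $499.20.

$499.20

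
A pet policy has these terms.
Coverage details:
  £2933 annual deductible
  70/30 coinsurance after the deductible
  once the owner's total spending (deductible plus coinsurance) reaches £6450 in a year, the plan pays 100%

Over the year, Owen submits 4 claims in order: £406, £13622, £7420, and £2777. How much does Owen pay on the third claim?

Bill 1, £406: fully absorbed by the deductible. Cost to owner: £406. OOP to date £406.
Bill 2, £13622: £2527 finishes the deductible; £11095 goes to coinsurance; coinsurance £11095 × 30% = £3328.50. Cost to owner: £5855.50. OOP to date £6261.50.
Bill 3, £7420: deductible already satisfied, so owner's share is 30% × £7420 = £2226. Adding that to £6261.50 gives £8487.50, past the £6450 cap; owner pays only £6450 − £6261.50 = £188.50.

£188.50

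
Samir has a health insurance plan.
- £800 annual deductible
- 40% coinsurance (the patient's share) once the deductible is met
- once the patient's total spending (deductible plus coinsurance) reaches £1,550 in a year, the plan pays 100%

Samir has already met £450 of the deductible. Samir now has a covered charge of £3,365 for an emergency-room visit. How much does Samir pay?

£450 of the £800 deductible is already met, leaving £350.
That leaves £3,365 − £350 = £3,015 for coinsurance.
Coinsurance: £3,015 × 40% = £1,206.
Patient responsibility before any cap: £350 + £1,206 = £1,556.
Adding £1,556 to the £450 already spent would give £2,006, which exceeds the £1,550 cap; the patient pays just £1,550 − £450 = £1,100.

£1,100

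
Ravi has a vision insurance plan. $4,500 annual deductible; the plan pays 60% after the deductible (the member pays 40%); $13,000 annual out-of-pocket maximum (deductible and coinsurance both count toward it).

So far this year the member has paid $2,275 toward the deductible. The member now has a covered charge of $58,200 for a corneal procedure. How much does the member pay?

$10,725

Deductible still to meet: $4,500 − $2,275 = $2,225.
After the $2,225 deductible portion, $58,200 − $2,225 = $55,975 is subject to coinsurance.
40% of $55,975 = $22,390 falls to the member.
So the member owes $2,225 + $22,390 = $24,615 before any cap.
Year-to-date out-of-pocket would reach $2,275 + $24,615 = $26,890, above the $13,000 maximum, so the member pays only $13,000 − $2,275 = $10,725.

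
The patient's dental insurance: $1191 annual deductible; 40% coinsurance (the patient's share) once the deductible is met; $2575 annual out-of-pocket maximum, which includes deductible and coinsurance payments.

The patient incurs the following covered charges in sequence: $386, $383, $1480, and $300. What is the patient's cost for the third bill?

Claim 1 ($386): fully absorbed by the deductible. Patient owes $386 (running OOP $386).
Claim 2 ($383): entire amount goes to the deductible. Patient pays $383; OOP now $769.
Claim 3 ($1480): deductible takes $422, $1058 remains; patient's 40% is $423.20. Patient pays $845.20; OOP now $1614.20.

$845.20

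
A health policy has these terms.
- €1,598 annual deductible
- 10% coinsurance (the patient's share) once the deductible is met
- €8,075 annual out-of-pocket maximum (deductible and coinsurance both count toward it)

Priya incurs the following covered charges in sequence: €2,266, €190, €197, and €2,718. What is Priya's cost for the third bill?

€19.70

Claim 1 — €2,266: €1,598 finishes the deductible; €668 goes to coinsurance; 10% of €668 = €66.80. Patient pays €1,664.80; OOP now €1,664.80.
Claim 2 — €190: deductible already satisfied, so patient's share is 10% × €190 = €19. Patient pays €19; OOP now €1,683.80.
Claim 3 — €197: 10% coinsurance on €197 = €19.70. Cost to patient: €19.70. OOP to date €1,703.50.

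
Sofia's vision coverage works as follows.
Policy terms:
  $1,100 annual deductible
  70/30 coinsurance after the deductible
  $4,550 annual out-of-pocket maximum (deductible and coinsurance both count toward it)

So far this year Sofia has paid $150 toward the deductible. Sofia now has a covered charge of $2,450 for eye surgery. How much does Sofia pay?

$150 of the $1,100 deductible is already met, leaving $950.
After the $950 deductible portion, $2,450 − $950 = $1,500 is subject to coinsurance.
Coinsurance: $1,500 × 30% = $450.
Member responsibility before any cap: $950 + $450 = $1,400.
Cumulative spending $150 + $1,400 = $1,550 stays under the $4,550 maximum.

$1,400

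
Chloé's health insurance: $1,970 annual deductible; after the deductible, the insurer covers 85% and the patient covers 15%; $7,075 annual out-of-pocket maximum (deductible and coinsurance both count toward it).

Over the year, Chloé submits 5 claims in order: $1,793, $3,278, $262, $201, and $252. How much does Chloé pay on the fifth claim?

$37.80

Claim 1 — $1,793: all of it applies to the deductible. Cost to patient: $1,793. OOP to date $1,793.
Claim 2 — $3,278: $177 to deductible, leaving $3,101; 15% of $3,101 = $465.15. Patient owes $642.15 (running OOP $2,435.15).
Claim 3 — $262: 15% coinsurance on $262 = $39.30. Cost to patient: $39.30. OOP to date $2,474.45.
Claim 4 — $201: deductible already satisfied, so patient's share is 15% × $201 = $30.15. Patient owes $30.15 (running OOP $2,504.60).
Claim 5 — $252: 15% coinsurance on $252 = $37.80. Patient owes $37.80 (running OOP $2,542.40).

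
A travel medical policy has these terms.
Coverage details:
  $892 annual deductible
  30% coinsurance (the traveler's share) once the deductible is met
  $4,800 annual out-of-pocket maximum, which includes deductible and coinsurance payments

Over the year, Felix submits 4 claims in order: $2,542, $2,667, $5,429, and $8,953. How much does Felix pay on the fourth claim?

$984.20

Bill 1, $2,542: $892 to deductible, leaving $1,650; coinsurance $1,650 × 30% = $495. Cost to traveler: $1,387. OOP to date $1,387.
Bill 2, $2,667: deductible met; 30% of $2,667 = $800.10. Cost to traveler: $800.10. OOP to date $2,187.10.
Bill 3, $5,429: deductible already satisfied, so traveler's share is 30% × $5,429 = $1,628.70. Traveler owes $1,628.70 (running OOP $3,815.80).
Bill 4, $8,953: deductible met; 30% of $8,953 = $2,685.90. Adding that to $3,815.80 gives $6,501.70, past the $4,800 cap; traveler pays only $4,800 − $3,815.80 = $984.20.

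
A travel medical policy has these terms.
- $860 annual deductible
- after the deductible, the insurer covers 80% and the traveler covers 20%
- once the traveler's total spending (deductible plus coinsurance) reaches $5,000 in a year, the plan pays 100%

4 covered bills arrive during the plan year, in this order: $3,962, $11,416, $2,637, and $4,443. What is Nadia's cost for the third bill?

$527.40

Claim 1 — $3,962: $860 finishes the deductible; $3,102 goes to coinsurance; coinsurance $3,102 × 20% = $620.40. Traveler owes $1,480.40 (running OOP $1,480.40).
Claim 2 — $11,416: 20% coinsurance on $11,416 = $2,283.20. Traveler pays $2,283.20; OOP now $3,763.60.
Claim 3 — $2,637: deductible already satisfied, so traveler's share is 20% × $2,637 = $527.40. Traveler owes $527.40 (running OOP $4,291).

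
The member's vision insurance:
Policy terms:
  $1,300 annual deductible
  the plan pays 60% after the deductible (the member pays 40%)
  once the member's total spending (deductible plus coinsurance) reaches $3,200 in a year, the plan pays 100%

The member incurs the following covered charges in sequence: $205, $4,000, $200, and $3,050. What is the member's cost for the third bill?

Claim 1 — $205: all of it applies to the deductible. Member owes $205 (running OOP $205).
Claim 2 — $4,000: $1,095 to deductible, leaving $2,905; 40% of $2,905 = $1,162. Cost to member: $2,257. OOP to date $2,462.
Claim 3 — $200: deductible already satisfied, so member's share is 40% × $200 = $80. Member pays $80; OOP now $2,542.

$80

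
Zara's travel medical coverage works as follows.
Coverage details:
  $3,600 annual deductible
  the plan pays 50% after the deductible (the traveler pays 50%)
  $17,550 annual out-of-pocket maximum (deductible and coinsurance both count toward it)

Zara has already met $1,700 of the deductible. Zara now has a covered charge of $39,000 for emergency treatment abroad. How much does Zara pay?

$15,850

Remaining deductible: $3,600 − $1,700 = $1,900.
After the $1,900 deductible portion, $39,000 − $1,900 = $37,100 is subject to coinsurance.
50% of $37,100 = $18,550 falls to the traveler.
That puts the traveler's cost at $1,900 + $18,550 = $20,450 before any cap.
Adding $20,450 to the $1,700 already spent would give $22,150, which exceeds the $17,550 cap; the traveler pays just $17,550 − $1,700 = $15,850.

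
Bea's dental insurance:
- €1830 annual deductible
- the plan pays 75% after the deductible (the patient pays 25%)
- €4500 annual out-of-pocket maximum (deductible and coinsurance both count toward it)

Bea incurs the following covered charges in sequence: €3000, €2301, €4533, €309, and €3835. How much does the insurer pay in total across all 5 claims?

Claim 1 (€3000): €1830 to deductible, leaving €1170; coinsurance €1170 × 25% = €292.50. Patient pays €2122.50; OOP now €2122.50. Insurer: €3000 − €2122.50 = €877.50.
Claim 2 (€2301): deductible already satisfied, so patient's share is 25% × €2301 = €575.25. Cost to patient: €575.25. OOP to date €2697.75. Plan pays €2301 − €575.25 = €1725.75.
Claim 3 (€4533): deductible met; 25% of €4533 = €1133.25. Cost to patient: €1133.25. OOP to date €3831. Plan pays €4533 − €1133.25 = €3399.75.
Claim 4 (€309): 25% coinsurance on €309 = €77.25. Patient owes €77.25 (running OOP €3908.25). Plan pays €309 − €77.25 = €231.75.
Claim 5 (€3835): deductible met; 25% of €3835 = €958.75. OOP would hit €4867 > €4500, so the cap limits the patient to €4500 − €3908.25 = €591.75. Plan pays €3835 − €591.75 = €3243.25.
Insurer total: €877.50 + €1725.75 + €3399.75 + €231.75 + €3243.25 = €9478.

€9478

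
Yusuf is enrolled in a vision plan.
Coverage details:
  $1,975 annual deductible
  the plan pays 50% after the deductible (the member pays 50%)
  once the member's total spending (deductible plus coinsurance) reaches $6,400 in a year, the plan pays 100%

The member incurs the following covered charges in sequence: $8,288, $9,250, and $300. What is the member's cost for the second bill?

$1,268.50

#1 ($8,288): deductible takes $1,975, $6,313 remains; member's 50% is $3,156.50. Member pays $5,131.50; OOP now $5,131.50.
#2 ($9,250): deductible already satisfied, so member's share is 50% × $9,250 = $4,625. Adding that to $5,131.50 gives $9,756.50, past the $6,400 cap; member pays only $6,400 − $5,131.50 = $1,268.50.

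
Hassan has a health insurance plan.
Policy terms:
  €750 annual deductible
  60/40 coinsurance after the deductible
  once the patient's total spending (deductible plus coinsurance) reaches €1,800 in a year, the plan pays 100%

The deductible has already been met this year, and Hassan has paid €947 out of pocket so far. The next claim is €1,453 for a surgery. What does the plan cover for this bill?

€871.80

With the deductible met, the entire €1,453 is subject to coinsurance.
Patient's 40% share of €1,453 is €581.20.
Total out-of-pocket so far would be €947 + €581.20 = €1,528.20, below the €1,800 cap — no reduction.
The insurer covers the remainder: €1,453 − €581.20 = €871.80.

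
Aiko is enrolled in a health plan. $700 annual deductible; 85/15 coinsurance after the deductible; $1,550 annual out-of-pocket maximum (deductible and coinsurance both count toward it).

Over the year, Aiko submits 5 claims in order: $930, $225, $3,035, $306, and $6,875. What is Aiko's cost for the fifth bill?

$280.60

#1 ($930): deductible takes $700, $230 remains; coinsurance $230 × 15% = $34.50. Patient owes $734.50 (running OOP $734.50).
#2 ($225): deductible met; 15% of $225 = $33.75. Patient pays $33.75; OOP now $768.25.
#3 ($3,035): deductible met; 15% of $3,035 = $455.25. Patient pays $455.25; OOP now $1,223.50.
#4 ($306): deductible already satisfied, so patient's share is 15% × $306 = $45.90. Patient pays $45.90; OOP now $1,269.40.
#5 ($6,875): deductible met; 15% of $6,875 = $1,031.25. OOP would hit $2,300.65 > $1,550, so the cap limits the patient to $1,550 − $1,269.40 = $280.60.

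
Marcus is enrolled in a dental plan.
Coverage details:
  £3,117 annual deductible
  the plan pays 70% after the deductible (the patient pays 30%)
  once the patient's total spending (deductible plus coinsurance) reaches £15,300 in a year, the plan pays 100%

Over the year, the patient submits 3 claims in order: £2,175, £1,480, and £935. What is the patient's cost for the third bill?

Claim 1 (£2,175): fully absorbed by the deductible. Cost to patient: £2,175. OOP to date £2,175.
Claim 2 (£1,480): £942 to deductible, leaving £538; patient's 30% is £161.40. Patient pays £1,103.40; OOP now £3,278.40.
Claim 3 (£935): 30% coinsurance on £935 = £280.50. Cost to patient: £280.50. OOP to date £3,558.90.

£280.50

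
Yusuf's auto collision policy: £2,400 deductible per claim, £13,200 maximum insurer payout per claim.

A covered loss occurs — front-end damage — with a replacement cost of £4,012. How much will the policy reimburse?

After the deductible, £4,012 − £2,400 = £1,612 remains.
£1,612 is within the £13,200 limit, so the insurer pays £1,612.

£1,612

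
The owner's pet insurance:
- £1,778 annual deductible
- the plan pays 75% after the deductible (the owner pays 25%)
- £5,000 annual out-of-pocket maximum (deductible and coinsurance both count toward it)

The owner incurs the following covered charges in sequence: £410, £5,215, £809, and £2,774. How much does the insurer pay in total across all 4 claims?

£5,572.50

Bill 1, £410: fully absorbed by the deductible. Owner owes £410 (running OOP £410). Insurer: £410 − £410 = £0.
Bill 2, £5,215: £1,368 finishes the deductible; £3,847 goes to coinsurance; 25% of £3,847 = £961.75. Cost to owner: £2,329.75. OOP to date £2,739.75. Plan pays £5,215 − £2,329.75 = £2,885.25.
Bill 3, £809: 25% coinsurance on £809 = £202.25. Cost to owner: £202.25. OOP to date £2,942. Plan pays £809 − £202.25 = £606.75.
Bill 4, £2,774: deductible met; 25% of £2,774 = £693.50. Owner owes £693.50 (running OOP £3,635.50). Insurer: £2,774 − £693.50 = £2,080.50.
Insurer total: £0 + £2,885.25 + £606.75 + £2,080.50 = £5,572.50.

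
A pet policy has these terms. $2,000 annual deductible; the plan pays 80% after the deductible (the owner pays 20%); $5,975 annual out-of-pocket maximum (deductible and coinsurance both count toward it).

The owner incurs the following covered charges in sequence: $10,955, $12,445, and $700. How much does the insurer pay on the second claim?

$10,261

Claim 1 — $10,955: $2,000 to deductible, leaving $8,955; coinsurance $8,955 × 20% = $1,791. Owner owes $3,791 (running OOP $3,791). Plan pays $10,955 − $3,791 = $7,164.
Claim 2 — $12,445: deductible met; 20% of $12,445 = $2,489. Adding that to $3,791 gives $6,280, past the $5,975 cap; owner pays only $5,975 − $3,791 = $2,184. Plan pays $12,445 − $2,184 = $10,261.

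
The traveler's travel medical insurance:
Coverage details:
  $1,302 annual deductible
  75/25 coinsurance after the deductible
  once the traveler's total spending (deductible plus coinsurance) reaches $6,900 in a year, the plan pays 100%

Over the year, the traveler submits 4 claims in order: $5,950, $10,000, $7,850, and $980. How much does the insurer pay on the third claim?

Claim 1 — $5,950: deductible takes $1,302, $4,648 remains; traveler's 25% is $1,162. Traveler owes $2,464 (running OOP $2,464). Plan pays $5,950 − $2,464 = $3,486.
Claim 2 — $10,000: deductible already satisfied, so traveler's share is 25% × $10,000 = $2,500. Cost to traveler: $2,500. OOP to date $4,964. Plan pays $10,000 − $2,500 = $7,500.
Claim 3 — $7,850: deductible already satisfied, so traveler's share is 25% × $7,850 = $1,962.50. Adding that to $4,964 gives $6,926.50, past the $6,900 cap; traveler pays only $6,900 − $4,964 = $1,936. Plan pays $7,850 − $1,936 = $5,914.

$5,914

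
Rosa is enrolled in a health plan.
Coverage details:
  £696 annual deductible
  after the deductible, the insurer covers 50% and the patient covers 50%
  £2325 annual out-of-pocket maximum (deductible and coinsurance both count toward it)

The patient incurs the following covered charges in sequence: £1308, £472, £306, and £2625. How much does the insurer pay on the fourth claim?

#1 (£1308): £696 finishes the deductible; £612 goes to coinsurance; patient's 50% is £306. Patient owes £1002 (running OOP £1002). Insurer: £1308 − £1002 = £306.
#2 (£472): 50% coinsurance on £472 = £236. Patient owes £236 (running OOP £1238). Plan pays £472 − £236 = £236.
#3 (£306): 50% coinsurance on £306 = £153. Patient owes £153 (running OOP £1391). Plan pays £306 − £153 = £153.
#4 (£2625): deductible met; 50% of £2625 = £1312.50. Adding that to £1391 gives £2703.50, past the £2325 cap; patient pays only £2325 − £1391 = £934. Plan pays £2625 − £934 = £1691.

£1691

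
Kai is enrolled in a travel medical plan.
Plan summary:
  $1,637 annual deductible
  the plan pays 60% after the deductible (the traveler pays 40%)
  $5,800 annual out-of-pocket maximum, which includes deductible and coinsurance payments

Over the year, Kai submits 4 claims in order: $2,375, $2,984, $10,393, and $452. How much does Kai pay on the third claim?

$2,674.20

Claim 1 ($2,375): $1,637 finishes the deductible; $738 goes to coinsurance; traveler's 40% is $295.20. Cost to traveler: $1,932.20. OOP to date $1,932.20.
Claim 2 ($2,984): deductible met; 40% of $2,984 = $1,193.60. Cost to traveler: $1,193.60. OOP to date $3,125.80.
Claim 3 ($10,393): deductible met; 40% of $10,393 = $4,157.20. OOP would hit $7,283 > $5,800, so the cap limits the traveler to $5,800 − $3,125.80 = $2,674.20.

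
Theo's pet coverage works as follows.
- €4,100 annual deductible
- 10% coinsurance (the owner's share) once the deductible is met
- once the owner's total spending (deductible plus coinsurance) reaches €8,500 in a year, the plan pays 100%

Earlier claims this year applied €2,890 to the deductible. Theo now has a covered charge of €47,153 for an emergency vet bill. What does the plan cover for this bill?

Remaining deductible: €4,100 − €2,890 = €1,210.
After the €1,210 deductible portion, €47,153 − €1,210 = €45,943 is subject to coinsurance.
Owner's 10% share of €45,943 is €4,594.30.
Owner responsibility before any cap: €1,210 + €4,594.30 = €5,804.30.
Adding €5,804.30 to the €2,890 already spent would give €8,694.30, which exceeds the €8,500 cap; the owner pays just €8,500 − €2,890 = €5,610.
The insurer covers the remainder: €47,153 − €5,610 = €41,543.

€41,543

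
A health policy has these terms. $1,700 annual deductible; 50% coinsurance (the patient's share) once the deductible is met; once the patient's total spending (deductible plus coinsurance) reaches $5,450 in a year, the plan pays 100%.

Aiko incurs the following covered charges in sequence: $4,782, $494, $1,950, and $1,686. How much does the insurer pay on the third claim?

Claim 1 — $4,782: deductible takes $1,700, $3,082 remains; patient's 50% is $1,541. Patient pays $3,241; OOP now $3,241. Plan pays $4,782 − $3,241 = $1,541.
Claim 2 — $494: deductible already satisfied, so patient's share is 50% × $494 = $247. Patient owes $247 (running OOP $3,488). Plan pays $494 − $247 = $247.
Claim 3 — $1,950: 50% coinsurance on $1,950 = $975. Patient owes $975 (running OOP $4,463). Plan pays $1,950 − $975 = $975.

$975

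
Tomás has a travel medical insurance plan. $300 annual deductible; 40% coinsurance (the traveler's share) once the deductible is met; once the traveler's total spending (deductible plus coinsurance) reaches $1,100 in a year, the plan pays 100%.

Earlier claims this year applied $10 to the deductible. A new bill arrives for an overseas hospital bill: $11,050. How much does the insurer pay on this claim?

$9,960

Remaining deductible: $300 − $10 = $290.
The remaining $10,760 (= $11,050 − $290) moves to coinsurance.
Coinsurance: $10,760 × 40% = $4,304.
Traveler responsibility before any cap: $290 + $4,304 = $4,594.
That would bring total out-of-pocket to $4,604, past the $1,100 cap. The traveler is capped at $1,100 − $10 = $1,090 on this claim.
The plan picks up $11,050 − $1,090 = $9,960.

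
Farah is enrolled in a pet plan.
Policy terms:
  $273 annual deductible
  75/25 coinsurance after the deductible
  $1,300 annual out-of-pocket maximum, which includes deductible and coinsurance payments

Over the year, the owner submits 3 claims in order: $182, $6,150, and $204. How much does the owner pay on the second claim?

Bill 1, $182: entire amount goes to the deductible. Owner pays $182; OOP now $182.
Bill 2, $6,150: $91 finishes the deductible; $6,059 goes to coinsurance; 25% of $6,059 = $1,514.75. Claim cost before the cap: $91 + $1,514.75 = $1,605.75. OOP would hit $1,787.75 > $1,300, so the cap limits the owner to $1,300 − $182 = $1,118.

$1,118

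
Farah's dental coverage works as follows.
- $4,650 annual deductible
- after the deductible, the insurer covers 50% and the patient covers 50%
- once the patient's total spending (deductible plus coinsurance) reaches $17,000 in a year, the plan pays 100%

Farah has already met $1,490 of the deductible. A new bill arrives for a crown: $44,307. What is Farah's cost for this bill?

$1,490 of the $4,650 deductible is already met, leaving $3,160.
After the $3,160 deductible portion, $44,307 − $3,160 = $41,147 is subject to coinsurance.
Coinsurance: $41,147 × 50% = $20,573.50.
That puts the patient's cost at $3,160 + $20,573.50 = $23,733.50 before any cap.
Adding $23,733.50 to the $1,490 already spent would give $25,223.50, which exceeds the $17,000 cap; the patient pays just $17,000 − $1,490 = $15,510.

$15,510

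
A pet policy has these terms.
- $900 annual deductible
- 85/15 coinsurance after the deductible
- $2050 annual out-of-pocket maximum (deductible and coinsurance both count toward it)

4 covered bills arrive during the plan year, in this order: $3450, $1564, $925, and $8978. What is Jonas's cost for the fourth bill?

Claim 1 ($3450): deductible takes $900, $2550 remains; coinsurance $2550 × 15% = $382.50. Owner pays $1282.50; OOP now $1282.50.
Claim 2 ($1564): deductible already satisfied, so owner's share is 15% × $1564 = $234.60. Owner pays $234.60; OOP now $1517.10.
Claim 3 ($925): deductible already satisfied, so owner's share is 15% × $925 = $138.75. Cost to owner: $138.75. OOP to date $1655.85.
Claim 4 ($8978): 15% coinsurance on $8978 = $1346.70. OOP would hit $3002.55 > $2050, so the cap limits the owner to $2050 − $1655.85 = $394.15.

$394.15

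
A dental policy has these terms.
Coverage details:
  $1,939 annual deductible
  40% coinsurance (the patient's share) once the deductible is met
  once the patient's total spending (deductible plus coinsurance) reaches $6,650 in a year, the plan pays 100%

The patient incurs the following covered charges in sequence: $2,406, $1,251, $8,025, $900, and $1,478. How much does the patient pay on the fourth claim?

Bill 1, $2,406: deductible takes $1,939, $467 remains; patient's 40% is $186.80. Patient pays $2,125.80; OOP now $2,125.80.
Bill 2, $1,251: 40% coinsurance on $1,251 = $500.40. Cost to patient: $500.40. OOP to date $2,626.20.
Bill 3, $8,025: deductible already satisfied, so patient's share is 40% × $8,025 = $3,210. Cost to patient: $3,210. OOP to date $5,836.20.
Bill 4, $900: deductible met; 40% of $900 = $360. Cost to patient: $360. OOP to date $6,196.20.

$360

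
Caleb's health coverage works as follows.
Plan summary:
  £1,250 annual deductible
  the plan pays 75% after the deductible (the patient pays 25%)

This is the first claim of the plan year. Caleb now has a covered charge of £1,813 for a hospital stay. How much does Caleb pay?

The full £1,250 deductible is still open; £1,250 of this bill applies to it.
The remaining £563 (= £1,813 − £1,250) moves to coinsurance.
25% of £563 = £140.75 falls to the patient.
Patient responsibility: £1,250 + £140.75 = £1,390.75.

£1,390.75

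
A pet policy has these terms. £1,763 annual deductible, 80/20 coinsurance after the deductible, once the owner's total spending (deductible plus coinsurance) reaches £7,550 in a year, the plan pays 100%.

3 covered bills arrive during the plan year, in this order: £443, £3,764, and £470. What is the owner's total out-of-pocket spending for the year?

Claim 1 — £443: fully absorbed by the deductible. Owner owes £443 (running OOP £443).
Claim 2 — £3,764: £1,320 finishes the deductible; £2,444 goes to coinsurance; owner's 20% is £488.80. Owner owes £1,808.80 (running OOP £2,251.80).
Claim 3 — £470: deductible met; 20% of £470 = £94. Cost to owner: £94. OOP to date £2,345.80.
Summing the owner's payments: £443 + £1,808.80 + £94 = £2,345.80.

£2,345.80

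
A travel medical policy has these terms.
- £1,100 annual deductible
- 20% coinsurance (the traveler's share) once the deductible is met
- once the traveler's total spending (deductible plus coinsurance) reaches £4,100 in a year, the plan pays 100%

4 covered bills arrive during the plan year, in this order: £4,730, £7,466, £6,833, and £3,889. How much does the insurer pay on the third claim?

Claim 1 (£4,730): £1,100 to deductible, leaving £3,630; 20% of £3,630 = £726. Traveler owes £1,826 (running OOP £1,826). Plan pays £4,730 − £1,826 = £2,904.
Claim 2 (£7,466): deductible already satisfied, so traveler's share is 20% × £7,466 = £1,493.20. Traveler pays £1,493.20; OOP now £3,319.20. Plan pays £7,466 − £1,493.20 = £5,972.80.
Claim 3 (£6,833): 20% coinsurance on £6,833 = £1,366.60. Adding that to £3,319.20 gives £4,685.80, past the £4,100 cap; traveler pays only £4,100 − £3,319.20 = £780.80. Plan pays £6,833 − £780.80 = £6,052.20.

£6,052.20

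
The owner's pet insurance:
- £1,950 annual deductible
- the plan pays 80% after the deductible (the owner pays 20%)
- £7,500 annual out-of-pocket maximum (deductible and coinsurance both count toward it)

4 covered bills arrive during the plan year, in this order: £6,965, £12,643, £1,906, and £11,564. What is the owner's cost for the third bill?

£381.20

Claim 1 (£6,965): deductible takes £1,950, £5,015 remains; coinsurance £5,015 × 20% = £1,003. Owner owes £2,953 (running OOP £2,953).
Claim 2 (£12,643): deductible already satisfied, so owner's share is 20% × £12,643 = £2,528.60. Cost to owner: £2,528.60. OOP to date £5,481.60.
Claim 3 (£1,906): deductible met; 20% of £1,906 = £381.20. Cost to owner: £381.20. OOP to date £5,862.80.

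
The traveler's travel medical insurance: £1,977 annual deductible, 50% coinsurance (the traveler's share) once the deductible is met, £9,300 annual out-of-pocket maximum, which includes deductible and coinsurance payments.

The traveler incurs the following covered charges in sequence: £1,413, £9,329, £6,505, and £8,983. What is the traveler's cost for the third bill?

£2,940.50

#1 (£1,413): fully absorbed by the deductible. Traveler pays £1,413; OOP now £1,413.
#2 (£9,329): £564 to deductible, leaving £8,765; coinsurance £8,765 × 50% = £4,382.50. Cost to traveler: £4,946.50. OOP to date £6,359.50.
#3 (£6,505): 50% coinsurance on £6,505 = £3,252.50. That would push OOP to £9,612, over the £9,300 cap, so traveler pays £9,300 − £6,359.50 = £2,940.50.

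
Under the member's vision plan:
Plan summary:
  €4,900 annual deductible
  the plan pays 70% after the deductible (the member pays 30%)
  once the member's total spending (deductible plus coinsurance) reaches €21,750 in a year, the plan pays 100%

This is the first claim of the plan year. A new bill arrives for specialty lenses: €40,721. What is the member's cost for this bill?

Nothing has been paid toward the €4,900 deductible, so the first €4,900 of this charge is applied there.
That leaves €40,721 − €4,900 = €35,821 for coinsurance.
Member's 30% share of €35,821 is €10,746.30.
That puts the member's cost at €4,900 + €10,746.30 = €15,646.30 before any cap.
Total out-of-pocket so far would be €0 + €15,646.30 = €15,646.30, below the €21,750 cap — no reduction.

€15,646.30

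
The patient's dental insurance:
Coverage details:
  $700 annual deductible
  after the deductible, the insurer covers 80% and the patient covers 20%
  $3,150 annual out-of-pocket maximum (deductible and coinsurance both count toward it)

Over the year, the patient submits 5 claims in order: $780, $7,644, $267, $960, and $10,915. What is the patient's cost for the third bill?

$53.40

Claim 1 ($780): $700 to deductible, leaving $80; 20% of $80 = $16. Cost to patient: $716. OOP to date $716.
Claim 2 ($7,644): deductible met; 20% of $7,644 = $1,528.80. Patient owes $1,528.80 (running OOP $2,244.80).
Claim 3 ($267): deductible already satisfied, so patient's share is 20% × $267 = $53.40. Patient owes $53.40 (running OOP $2,298.20).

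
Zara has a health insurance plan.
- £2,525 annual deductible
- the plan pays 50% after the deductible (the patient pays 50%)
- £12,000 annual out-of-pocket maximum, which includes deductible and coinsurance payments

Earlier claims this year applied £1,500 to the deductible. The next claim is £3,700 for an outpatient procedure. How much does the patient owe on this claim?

Remaining deductible: £2,525 − £1,500 = £1,025.
That leaves £3,700 − £1,025 = £2,675 for coinsurance.
Patient's 50% share of £2,675 is £1,337.50.
So the patient owes £1,025 + £1,337.50 = £2,362.50 before any cap.
Total out-of-pocket so far would be £1,500 + £2,362.50 = £3,862.50, below the £12,000 cap — no reduction.

£2,362.50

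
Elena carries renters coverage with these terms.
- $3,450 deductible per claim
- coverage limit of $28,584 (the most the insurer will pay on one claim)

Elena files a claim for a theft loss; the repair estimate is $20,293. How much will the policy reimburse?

$16,843

After the deductible, $20,293 − $3,450 = $16,843 remains.
That's under the $28,584 cap, so the insurer reimburses the full $16,843.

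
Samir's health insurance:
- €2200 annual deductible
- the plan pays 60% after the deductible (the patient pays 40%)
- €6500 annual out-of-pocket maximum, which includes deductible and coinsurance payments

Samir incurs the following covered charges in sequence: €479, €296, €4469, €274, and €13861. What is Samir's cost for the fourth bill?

€109.60

#1 (€479): fully absorbed by the deductible. Cost to patient: €479. OOP to date €479.
#2 (€296): entire amount goes to the deductible. Cost to patient: €296. OOP to date €775.
#3 (€4469): €1425 to deductible, leaving €3044; coinsurance €3044 × 40% = €1217.60. Cost to patient: €2642.60. OOP to date €3417.60.
#4 (€274): 40% coinsurance on €274 = €109.60. Patient pays €109.60; OOP now €3527.20.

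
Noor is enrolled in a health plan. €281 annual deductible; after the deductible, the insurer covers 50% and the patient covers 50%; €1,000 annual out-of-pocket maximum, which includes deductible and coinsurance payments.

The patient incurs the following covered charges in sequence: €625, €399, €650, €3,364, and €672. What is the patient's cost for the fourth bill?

€22.50

Bill 1, €625: deductible takes €281, €344 remains; coinsurance €344 × 50% = €172. Patient owes €453 (running OOP €453).
Bill 2, €399: deductible already satisfied, so patient's share is 50% × €399 = €199.50. Cost to patient: €199.50. OOP to date €652.50.
Bill 3, €650: deductible met; 50% of €650 = €325. Patient pays €325; OOP now €977.50.
Bill 4, €3,364: deductible met; 50% of €3,364 = €1,682. OOP would hit €2,659.50 > €1,000, so the cap limits the patient to €1,000 − €977.50 = €22.50.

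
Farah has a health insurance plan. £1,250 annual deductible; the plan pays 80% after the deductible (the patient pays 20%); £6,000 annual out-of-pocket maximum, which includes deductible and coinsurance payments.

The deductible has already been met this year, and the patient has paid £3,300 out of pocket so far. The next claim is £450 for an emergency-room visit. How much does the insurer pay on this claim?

With the deductible met, the entire £450 is subject to coinsurance.
Patient's 20% share of £450 is £90.
Year-to-date out-of-pocket becomes £3,300 + £90 = £3,390, still under the £6,000 maximum, so no cap applies.
The plan picks up £450 − £90 = £360.

£360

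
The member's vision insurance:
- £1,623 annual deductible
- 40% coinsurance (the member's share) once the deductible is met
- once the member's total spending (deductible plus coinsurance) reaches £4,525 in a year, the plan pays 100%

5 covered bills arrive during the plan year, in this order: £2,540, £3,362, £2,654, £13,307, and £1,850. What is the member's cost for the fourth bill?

#1 (£2,540): deductible takes £1,623, £917 remains; 40% of £917 = £366.80. Member pays £1,989.80; OOP now £1,989.80.
#2 (£3,362): deductible already satisfied, so member's share is 40% × £3,362 = £1,344.80. Cost to member: £1,344.80. OOP to date £3,334.60.
#3 (£2,654): 40% coinsurance on £2,654 = £1,061.60. Cost to member: £1,061.60. OOP to date £4,396.20.
#4 (£13,307): deductible met; 40% of £13,307 = £5,322.80. Adding that to £4,396.20 gives £9,719, past the £4,525 cap; member pays only £4,525 − £4,396.20 = £128.80.

£128.80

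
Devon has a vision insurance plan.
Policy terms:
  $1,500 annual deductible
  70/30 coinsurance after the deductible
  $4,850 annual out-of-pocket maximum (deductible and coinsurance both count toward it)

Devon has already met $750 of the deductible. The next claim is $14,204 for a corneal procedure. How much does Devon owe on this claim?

Deductible still to meet: $1,500 − $750 = $750.
After the $750 deductible portion, $14,204 − $750 = $13,454 is subject to coinsurance.
Member's 30% share of $13,454 is $4,036.20.
That puts the member's cost at $750 + $4,036.20 = $4,786.20 before any cap.
That would bring total out-of-pocket to $5,536.20, past the $4,850 cap. The member is capped at $4,850 − $750 = $4,100 on this claim.

$4,100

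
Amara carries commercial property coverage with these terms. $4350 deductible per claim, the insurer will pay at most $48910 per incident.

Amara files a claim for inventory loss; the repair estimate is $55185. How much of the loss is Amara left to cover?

$6275

Less the $4350 deductible: $55185 − $4350 = $50835.
$50835 exceeds the $48910 limit, so the insurer pays the limit: $48910.
The business bears the rest of the original loss: $55185 − $48910 = $6275.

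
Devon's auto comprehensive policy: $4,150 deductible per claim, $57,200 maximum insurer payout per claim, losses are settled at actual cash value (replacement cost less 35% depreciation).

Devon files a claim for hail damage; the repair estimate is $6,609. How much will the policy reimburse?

$145.85

Actual cash value after 35% depreciation: $6,609 × 65% = $4,295.85.
After the deductible, $4,295.85 − $4,150 = $145.85 remains.
$145.85 is within the $57,200 limit, so the insurer pays $145.85.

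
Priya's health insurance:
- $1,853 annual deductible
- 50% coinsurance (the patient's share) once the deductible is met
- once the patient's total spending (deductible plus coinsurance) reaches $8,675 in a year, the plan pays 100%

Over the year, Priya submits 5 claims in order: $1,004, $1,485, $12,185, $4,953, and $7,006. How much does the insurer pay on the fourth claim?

Bill 1, $1,004: entire amount goes to the deductible. Cost to patient: $1,004. OOP to date $1,004. Plan pays $1,004 − $1,004 = $0.
Bill 2, $1,485: deductible takes $849, $636 remains; coinsurance $636 × 50% = $318. Patient owes $1,167 (running OOP $2,171). Insurer: $1,485 − $1,167 = $318.
Bill 3, $12,185: deductible met; 50% of $12,185 = $6,092.50. Patient owes $6,092.50 (running OOP $8,263.50). Plan pays $12,185 − $6,092.50 = $6,092.50.
Bill 4, $4,953: deductible met; 50% of $4,953 = $2,476.50. OOP would hit $10,740 > $8,675, so the cap limits the patient to $8,675 − $8,263.50 = $411.50. Plan pays $4,953 − $411.50 = $4,541.50.

$4,541.50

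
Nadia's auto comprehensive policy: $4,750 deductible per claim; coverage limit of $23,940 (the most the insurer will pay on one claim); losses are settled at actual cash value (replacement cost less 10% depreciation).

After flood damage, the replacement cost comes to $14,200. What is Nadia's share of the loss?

Depreciate 10%: the covered value is $14,200 × 0.9 = $12,780.
Less the $4,750 deductible: $12,780 − $4,750 = $8,030.
$8,030 ≤ $23,940, so the limit doesn't bind; insurer pays $8,030.
The policyholder bears the rest of the original loss: $14,200 − $8,030 = $6,170.

$6,170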